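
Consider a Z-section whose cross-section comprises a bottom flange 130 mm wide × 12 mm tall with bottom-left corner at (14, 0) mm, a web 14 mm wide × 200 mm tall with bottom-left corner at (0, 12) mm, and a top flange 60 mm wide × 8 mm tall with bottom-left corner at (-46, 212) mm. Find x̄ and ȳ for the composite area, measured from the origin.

x̄ = 27.93 mm, ȳ = 88.15 mm

Part | A | x̄ᵢ | ȳᵢ | A·x̄ᵢ | A·ȳᵢ
bottom flange | 1560.00 | 79.00 | 6.00 | 123240.00 | 9360.00
web | 2800.00 | 7.00 | 112.00 | 19600.00 | 313600.00
top flange | 480.00 | -16.00 | 216.00 | -7680.00 | 103680.00
Σ | 4840.00 |  |  | 135160.00 | 426640.00
x̄ = 135160.00 / 4840.00 = 27.93 mm
ȳ = 426640.00 / 4840.00 = 88.15 mm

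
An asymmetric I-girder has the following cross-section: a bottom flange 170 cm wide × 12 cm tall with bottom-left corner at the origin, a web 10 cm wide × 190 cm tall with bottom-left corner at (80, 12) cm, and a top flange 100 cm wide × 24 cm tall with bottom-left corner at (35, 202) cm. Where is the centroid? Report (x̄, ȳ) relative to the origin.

x̄ = 85.00 cm, ȳ = 115.01 cm

Part | A | x̄ᵢ | ȳᵢ | A·x̄ᵢ | A·ȳᵢ
bottom flange | 2040.00 | 85.00 | 6.00 | 173400.00 | 12240.00
web | 1900.00 | 85.00 | 107.00 | 161500.00 | 203300.00
top flange | 2400.00 | 85.00 | 214.00 | 204000.00 | 513600.00
Σ | 6340.00 |  |  | 538900.00 | 729140.00
x̄ = 538900.00 / 6340.00 = 85.00 cm
ȳ = 729140.00 / 6340.00 = 115.01 cm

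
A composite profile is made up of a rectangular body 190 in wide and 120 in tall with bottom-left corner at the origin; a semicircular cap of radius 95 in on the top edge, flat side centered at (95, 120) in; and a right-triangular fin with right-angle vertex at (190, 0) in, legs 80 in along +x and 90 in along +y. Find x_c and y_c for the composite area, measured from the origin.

rectangular body: A = 190 × 120 = 22800.00, centroid at (95.00, 60.00).
semicircular top: A = ½π·95² = 14176.44, centroid at (95.00, 160.32).
triangular fin: A = ½·80·90 = 3600.00, centroid at (216.67, 30.00).
ΣA = 40576.44 in², ΣAx_c = 4292761.50 in³, ΣAy_c = 3748755.76 in³.
x_c = 4292761.50/40576.44 = 105.79 in; y_c = 3748755.76/40576.44 = 92.39 in.

x_c = 105.79 in, y_c = 92.39 in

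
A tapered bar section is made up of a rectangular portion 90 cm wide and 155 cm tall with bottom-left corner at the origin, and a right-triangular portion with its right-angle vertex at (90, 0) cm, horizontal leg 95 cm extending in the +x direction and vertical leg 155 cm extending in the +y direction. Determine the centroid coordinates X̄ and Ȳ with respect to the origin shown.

rectangular portion: A = 90 × 155 = 13950.00, centroid at (45.00, 77.50).
triangular portion: A = ½·95·155 = 7362.50, centroid at (121.67, 51.67).
ΣA = 21312.50 cm²
ΣAX̄ = (13950.00)(45.00) + (7362.50)(121.67) = 1523520.83 cm³
ΣAȲ = (13950.00)(77.50) + (7362.50)(51.67) = 1461520.83 cm³
X̄ = 1523520.83 / 21312.50 = 71.48 cm
Ȳ = 1461520.83 / 21312.50 = 68.58 cm

X̄ = 71.48 cm, Ȳ = 68.58 cm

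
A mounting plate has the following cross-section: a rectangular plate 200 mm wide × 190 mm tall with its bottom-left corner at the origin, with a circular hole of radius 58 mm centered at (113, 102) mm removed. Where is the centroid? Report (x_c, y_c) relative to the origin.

plate: A = 200 × 190 = 38000.00, centroid at (100.00, 95.00).
hole: A = −π·58² = -10568.32, centroid at (113.00, 102.00).
ΣA = 27431.68 mm², ΣAx_c = 2605780.10 mm³, ΣAy_c = 2532031.60 mm³.
x_c = 2605780.10/27431.68 = 94.99 mm; y_c = 2532031.60/27431.68 = 92.30 mm.

x_c = 94.99 mm, y_c = 92.30 mm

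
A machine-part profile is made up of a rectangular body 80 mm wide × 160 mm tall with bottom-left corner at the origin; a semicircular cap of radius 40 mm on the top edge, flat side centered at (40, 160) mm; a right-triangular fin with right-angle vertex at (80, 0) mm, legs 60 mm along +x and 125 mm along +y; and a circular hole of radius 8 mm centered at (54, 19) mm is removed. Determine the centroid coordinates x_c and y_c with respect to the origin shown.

rectangular body: A = 80 × 160 = 12800.00, centroid at (40.00, 80.00).
semicircular top: A = ½π·40² = 2513.27, centroid at (40.00, 176.98).
triangular fin: A = ½·60·125 = 3750.00, centroid at (100.00, 41.67).
hole: A = −π·8² = -201.06, centroid at (54.00, 19.00).
ΣA = 18862.21 mm², ΣAx_c = 976673.62 mm³, ΣAy_c = 1621220.35 mm³.
x_c = 976673.62/18862.21 = 51.78 mm; y_c = 1621220.35/18862.21 = 85.95 mm.

x_c = 51.78 mm, y_c = 85.95 mm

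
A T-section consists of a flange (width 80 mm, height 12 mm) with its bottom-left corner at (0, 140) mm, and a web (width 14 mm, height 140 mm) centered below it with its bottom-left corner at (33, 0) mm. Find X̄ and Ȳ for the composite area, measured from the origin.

X̄ = 40.00 mm, Ȳ = 94.99 mm

Part | A | x̄ᵢ | ȳᵢ | A·x̄ᵢ | A·ȳᵢ
web | 1960.00 | 40.00 | 70.00 | 78400.00 | 137200.00
flange | 960.00 | 40.00 | 146.00 | 38400.00 | 140160.00
Σ | 2920.00 |  |  | 116800.00 | 277360.00
X̄ = 116800.00 / 2920.00 = 40.00 mm
Ȳ = 277360.00 / 2920.00 = 94.99 mm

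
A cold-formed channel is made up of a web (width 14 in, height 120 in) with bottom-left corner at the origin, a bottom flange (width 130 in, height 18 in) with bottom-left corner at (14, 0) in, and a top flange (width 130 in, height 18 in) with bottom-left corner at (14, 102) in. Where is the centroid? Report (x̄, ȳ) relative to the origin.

web: A = 14 × 120 = 1680.00, centroid at (7.00, 60.00).
bottom flange: A = 130 × 18 = 2340.00, centroid at (79.00, 9.00).
top flange: A = 130 × 18 = 2340.00, centroid at (79.00, 111.00).
ΣA = 6360.00 in²
ΣAx̄ = (1680.00)(7.00) + (2340.00)(79.00) + (2340.00)(79.00) = 381480.00 in³
ΣAȳ = (1680.00)(60.00) + (2340.00)(9.00) + (2340.00)(111.00) = 381600.00 in³
x̄ = 381480.00 / 6360.00 = 59.98 in
ȳ = 381600.00 / 6360.00 = 60.00 in

x̄ = 59.98 in, ȳ = 60.00 in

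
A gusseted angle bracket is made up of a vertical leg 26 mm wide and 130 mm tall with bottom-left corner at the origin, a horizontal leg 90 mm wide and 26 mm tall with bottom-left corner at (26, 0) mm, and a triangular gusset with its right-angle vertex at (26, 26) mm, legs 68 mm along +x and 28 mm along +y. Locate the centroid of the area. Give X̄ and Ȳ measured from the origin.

X̄ = 38.43 mm, Ȳ = 42.53 mm

vertical leg: A = 26 × 130 = 3380.00, centroid at (13.00, 65.00).
horizontal leg: A = 90 × 26 = 2340.00, centroid at (71.00, 13.00).
gusset: A = ½·68·28 = 952.00, centroid at (48.67, 35.33).
ΣA = 6672.00 mm²
ΣAX̄ = (3380.00)(13.00) + (2340.00)(71.00) + (952.00)(48.67) = 256410.67 mm³
ΣAȲ = (3380.00)(65.00) + (2340.00)(13.00) + (952.00)(35.33) = 283757.33 mm³
X̄ = 256410.67 / 6672.00 = 38.43 mm
Ȳ = 283757.33 / 6672.00 = 42.53 mm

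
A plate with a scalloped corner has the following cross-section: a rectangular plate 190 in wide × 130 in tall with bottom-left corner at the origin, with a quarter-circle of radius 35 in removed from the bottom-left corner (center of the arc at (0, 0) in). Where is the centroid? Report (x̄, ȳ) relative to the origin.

x̄ = 98.25 in, ȳ = 67.03 in

Part | A | x̄ᵢ | ȳᵢ | A·x̄ᵢ | A·ȳᵢ
plate | 24700.00 | 95.00 | 65.00 | 2346500.00 | 1605500.00
removed quarter-circle | -962.11 | 14.85 | 14.85 | -14291.67 | -14291.67
Σ | 23737.89 |  |  | 2332208.33 | 1591208.33
x̄ = 2332208.33 / 23737.89 = 98.25 in
ȳ = 1591208.33 / 23737.89 = 67.03 in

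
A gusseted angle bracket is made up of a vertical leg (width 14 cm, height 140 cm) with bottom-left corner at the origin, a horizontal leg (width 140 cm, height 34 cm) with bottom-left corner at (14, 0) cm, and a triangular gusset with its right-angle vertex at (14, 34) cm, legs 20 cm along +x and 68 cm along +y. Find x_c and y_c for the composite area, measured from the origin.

x_c = 57.79 cm, y_c = 34.68 cm

vertical leg: A = 14 × 140 = 1960.00, centroid at (7.00, 70.00).
horizontal leg: A = 140 × 34 = 4760.00, centroid at (84.00, 17.00).
gusset: A = ½·20·68 = 680.00, centroid at (20.67, 56.67).
ΣA = 7400.00 cm²
ΣAx_c = (1960.00)(7.00) + (4760.00)(84.00) + (680.00)(20.67) = 427613.33 cm³
ΣAy_c = (1960.00)(70.00) + (4760.00)(17.00) + (680.00)(56.67) = 256653.33 cm³
x_c = 427613.33 / 7400.00 = 57.79 cm
y_c = 256653.33 / 7400.00 = 34.68 cm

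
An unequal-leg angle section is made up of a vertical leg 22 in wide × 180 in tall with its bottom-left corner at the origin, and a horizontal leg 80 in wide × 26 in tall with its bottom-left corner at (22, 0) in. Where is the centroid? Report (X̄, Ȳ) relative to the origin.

vertical leg: A = 22 × 180 = 3960.00, centroid at (11.00, 90.00).
horizontal leg: A = 80 × 26 = 2080.00, centroid at (62.00, 13.00).
ΣA = 6040.00 in², ΣAX̄ = 172520.00 in³, ΣAȲ = 383440.00 in³.
X̄ = 172520.00/6040.00 = 28.56 in; Ȳ = 383440.00/6040.00 = 63.48 in.

X̄ = 28.56 in, Ȳ = 63.48 in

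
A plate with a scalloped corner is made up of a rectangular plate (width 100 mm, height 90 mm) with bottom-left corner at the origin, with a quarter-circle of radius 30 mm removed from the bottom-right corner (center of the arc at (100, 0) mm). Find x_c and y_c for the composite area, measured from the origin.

x_c = 46.82 mm, y_c = 47.75 mm

plate: A = 100 × 90 = 9000.00, centroid at (50.00, 45.00).
removed quarter-circle: A = −¼π·30² = -706.86, centroid at (87.27, 12.73).
ΣA = 8293.14 mm², ΣAx_c = 388314.17 mm³, ΣAy_c = 396000.00 mm³.
x_c = 388314.17/8293.14 = 46.82 mm; y_c = 396000.00/8293.14 = 47.75 mm.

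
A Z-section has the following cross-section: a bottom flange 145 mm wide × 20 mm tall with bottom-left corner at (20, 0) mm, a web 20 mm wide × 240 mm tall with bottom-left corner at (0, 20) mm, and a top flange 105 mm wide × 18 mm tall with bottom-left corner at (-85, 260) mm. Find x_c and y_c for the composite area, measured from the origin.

x_c = 26.57 mm, y_c = 126.11 mm

bottom flange: A = 145 × 20 = 2900.00, centroid at (92.50, 10.00).
web: A = 20 × 240 = 4800.00, centroid at (10.00, 140.00).
top flange: A = 105 × 18 = 1890.00, centroid at (-32.50, 269.00).
ΣA = 9590.00 mm², ΣAx_c = 254825.00 mm³, ΣAy_c = 1209410.00 mm³.
x_c = 254825.00/9590.00 = 26.57 mm; y_c = 1209410.00/9590.00 = 126.11 mm.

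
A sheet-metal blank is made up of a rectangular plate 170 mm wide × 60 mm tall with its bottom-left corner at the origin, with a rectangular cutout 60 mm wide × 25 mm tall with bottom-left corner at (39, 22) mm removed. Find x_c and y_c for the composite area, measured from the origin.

x_c = 87.76 mm, y_c = 29.22 mm

plate: A = 170 × 60 = 10200.00, centroid at (85.00, 30.00).
hole: A = −(60 × 25) = -1500.00, centroid at (69.00, 34.50).
ΣA = 8700.00 mm², ΣAx_c = 763500.00 mm³, ΣAy_c = 254250.00 mm³.
x_c = 763500.00/8700.00 = 87.76 mm; y_c = 254250.00/8700.00 = 29.22 mm.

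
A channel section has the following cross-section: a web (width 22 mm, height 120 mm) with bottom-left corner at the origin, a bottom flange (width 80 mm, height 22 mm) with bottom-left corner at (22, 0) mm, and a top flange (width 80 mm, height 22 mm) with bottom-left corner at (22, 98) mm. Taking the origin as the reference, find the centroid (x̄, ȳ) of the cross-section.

web: A = 22 × 120 = 2640.00, centroid at (11.00, 60.00).
bottom flange: A = 80 × 22 = 1760.00, centroid at (62.00, 11.00).
top flange: A = 80 × 22 = 1760.00, centroid at (62.00, 109.00).
ΣA = 6160.00 mm², ΣAx̄ = 247280.00 mm³, ΣAȳ = 369600.00 mm³.
x̄ = 247280.00/6160.00 = 40.14 mm; ȳ = 369600.00/6160.00 = 60.00 mm.

x̄ = 40.14 mm, ȳ = 60.00 mm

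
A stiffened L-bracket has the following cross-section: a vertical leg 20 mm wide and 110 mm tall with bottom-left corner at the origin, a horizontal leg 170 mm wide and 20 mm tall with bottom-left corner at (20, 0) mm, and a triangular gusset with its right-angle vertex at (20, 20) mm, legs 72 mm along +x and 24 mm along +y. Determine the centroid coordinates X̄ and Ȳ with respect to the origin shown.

vertical leg: A = 20 × 110 = 2200.00, centroid at (10.00, 55.00).
horizontal leg: A = 170 × 20 = 3400.00, centroid at (105.00, 10.00).
gusset: A = ½·72·24 = 864.00, centroid at (44.00, 28.00).
ΣA = 6464.00 mm²
ΣAX̄ = (2200.00)(10.00) + (3400.00)(105.00) + (864.00)(44.00) = 417016.00 mm³
ΣAȲ = (2200.00)(55.00) + (3400.00)(10.00) + (864.00)(28.00) = 179192.00 mm³
X̄ = 417016.00 / 6464.00 = 64.51 mm
Ȳ = 179192.00 / 6464.00 = 27.72 mm

X̄ = 64.51 mm, Ȳ = 27.72 mm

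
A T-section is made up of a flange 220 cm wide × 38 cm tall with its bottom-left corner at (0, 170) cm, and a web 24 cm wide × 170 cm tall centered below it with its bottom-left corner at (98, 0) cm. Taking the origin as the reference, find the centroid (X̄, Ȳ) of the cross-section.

X̄ = 110.00 cm, Ȳ = 154.89 cm

web: A = 24 × 170 = 4080.00, centroid at (110.00, 85.00).
flange: A = 220 × 38 = 8360.00, centroid at (110.00, 189.00).
ΣA = 12440.00 cm²
ΣAX̄ = (4080.00)(110.00) + (8360.00)(110.00) = 1368400.00 cm³
ΣAȲ = (4080.00)(85.00) + (8360.00)(189.00) = 1926840.00 cm³
X̄ = 1368400.00 / 12440.00 = 110.00 cm
Ȳ = 1926840.00 / 12440.00 = 154.89 cm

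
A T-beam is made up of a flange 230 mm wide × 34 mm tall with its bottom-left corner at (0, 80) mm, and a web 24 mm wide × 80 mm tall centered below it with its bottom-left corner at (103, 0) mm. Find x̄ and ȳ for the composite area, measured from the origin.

x̄ = 115.00 mm, ȳ = 85.76 mm

web: A = 24 × 80 = 1920.00, centroid at (115.00, 40.00).
flange: A = 230 × 34 = 7820.00, centroid at (115.00, 97.00).
ΣA = 9740.00 mm², ΣAx̄ = 1120100.00 mm³, ΣAȳ = 835340.00 mm³.
x̄ = 1120100.00/9740.00 = 115.00 mm; ȳ = 835340.00/9740.00 = 85.76 mm.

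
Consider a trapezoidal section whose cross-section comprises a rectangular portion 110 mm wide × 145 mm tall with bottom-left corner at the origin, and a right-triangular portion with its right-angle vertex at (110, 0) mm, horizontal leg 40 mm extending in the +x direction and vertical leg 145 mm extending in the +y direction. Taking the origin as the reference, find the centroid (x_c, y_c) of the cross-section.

x_c = 65.51 mm, y_c = 68.78 mm

rectangular portion: A = 110 × 145 = 15950.00, centroid at (55.00, 72.50).
triangular portion: A = ½·40·145 = 2900.00, centroid at (123.33, 48.33).
ΣA = 18850.00 mm², ΣAx_c = 1234916.67 mm³, ΣAy_c = 1296541.67 mm³.
x_c = 1234916.67/18850.00 = 65.51 mm; y_c = 1296541.67/18850.00 = 68.78 mm.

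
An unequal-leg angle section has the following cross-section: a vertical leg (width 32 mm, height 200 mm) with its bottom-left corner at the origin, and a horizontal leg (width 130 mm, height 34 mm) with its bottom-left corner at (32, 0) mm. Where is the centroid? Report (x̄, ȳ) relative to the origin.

x̄ = 49.09 mm, ȳ = 66.09 mm

vertical leg: A = 32 × 200 = 6400.00, centroid at (16.00, 100.00).
horizontal leg: A = 130 × 34 = 4420.00, centroid at (97.00, 17.00).
ΣA = 10820.00 mm²
ΣAx̄ = (6400.00)(16.00) + (4420.00)(97.00) = 531140.00 mm³
ΣAȳ = (6400.00)(100.00) + (4420.00)(17.00) = 715140.00 mm³
x̄ = 531140.00 / 10820.00 = 49.09 mm
ȳ = 715140.00 / 10820.00 = 66.09 mm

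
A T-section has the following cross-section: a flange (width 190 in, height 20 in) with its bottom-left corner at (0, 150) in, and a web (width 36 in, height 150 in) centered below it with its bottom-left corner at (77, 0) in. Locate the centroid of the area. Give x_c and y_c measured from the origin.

web: A = 36 × 150 = 5400.00, centroid at (95.00, 75.00).
flange: A = 190 × 20 = 3800.00, centroid at (95.00, 160.00).
ΣA = 9200.00 in²
ΣAx_c = (5400.00)(95.00) + (3800.00)(95.00) = 874000.00 in³
ΣAy_c = (5400.00)(75.00) + (3800.00)(160.00) = 1013000.00 in³
x_c = 874000.00 / 9200.00 = 95.00 in
y_c = 1013000.00 / 9200.00 = 110.11 in

x_c = 95.00 in, y_c = 110.11 in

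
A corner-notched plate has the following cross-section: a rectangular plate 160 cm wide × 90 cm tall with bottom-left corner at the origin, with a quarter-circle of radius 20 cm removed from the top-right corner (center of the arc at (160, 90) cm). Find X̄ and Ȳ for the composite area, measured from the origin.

plate: A = 160 × 90 = 14400.00, centroid at (80.00, 45.00).
removed quarter-circle: A = −¼π·20² = -314.16, centroid at (151.51, 81.51).
ΣA = 14085.84 cm²
ΣAX̄ = (14400.00)(80.00) + (-314.16)(151.51) = 1104401.18 cm³
ΣAȲ = (14400.00)(45.00) + (-314.16)(81.51) = 622392.33 cm³
X̄ = 1104401.18 / 14085.84 = 78.41 cm
Ȳ = 622392.33 / 14085.84 = 44.19 cm

X̄ = 78.41 cm, Ȳ = 44.19 cm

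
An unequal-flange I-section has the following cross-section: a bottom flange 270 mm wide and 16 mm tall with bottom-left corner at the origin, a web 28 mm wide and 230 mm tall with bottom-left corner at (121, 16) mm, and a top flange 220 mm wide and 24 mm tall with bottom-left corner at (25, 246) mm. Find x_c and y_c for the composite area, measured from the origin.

x_c = 135.00 mm, y_c = 139.68 mm

Part | A | x̄ᵢ | ȳᵢ | A·x̄ᵢ | A·ȳᵢ
bottom flange | 4320.00 | 135.00 | 8.00 | 583200.00 | 34560.00
web | 6440.00 | 135.00 | 131.00 | 869400.00 | 843640.00
top flange | 5280.00 | 135.00 | 258.00 | 712800.00 | 1362240.00
Σ | 16040.00 |  |  | 2165400.00 | 2240440.00
x_c = 2165400.00 / 16040.00 = 135.00 mm
y_c = 2240440.00 / 16040.00 = 139.68 mm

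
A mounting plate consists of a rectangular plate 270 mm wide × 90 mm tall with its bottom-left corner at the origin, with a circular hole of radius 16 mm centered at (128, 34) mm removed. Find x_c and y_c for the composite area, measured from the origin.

plate: A = 270 × 90 = 24300.00, centroid at (135.00, 45.00).
hole: A = −π·16² = -804.25, centroid at (128.00, 34.00).
ΣA = 23495.75 mm²
ΣAx_c = (24300.00)(135.00) + (-804.25)(128.00) = 3177556.29 mm³
ΣAy_c = (24300.00)(45.00) + (-804.25)(34.00) = 1066155.58 mm³
x_c = 3177556.29 / 23495.75 = 135.24 mm
y_c = 1066155.58 / 23495.75 = 45.38 mm

x_c = 135.24 mm, y_c = 45.38 mm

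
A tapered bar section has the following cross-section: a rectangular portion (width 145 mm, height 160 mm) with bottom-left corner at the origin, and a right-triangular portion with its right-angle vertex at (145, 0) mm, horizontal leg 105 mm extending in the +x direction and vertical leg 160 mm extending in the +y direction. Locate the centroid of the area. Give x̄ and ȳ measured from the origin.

Part | A | x̄ᵢ | ȳᵢ | A·x̄ᵢ | A·ȳᵢ
rectangular portion | 23200.00 | 72.50 | 80.00 | 1682000.00 | 1856000.00
triangular portion | 8400.00 | 180.00 | 53.33 | 1512000.00 | 448000.00
Σ | 31600.00 |  |  | 3194000.00 | 2304000.00
x̄ = 3194000.00 / 31600.00 = 101.08 mm
ȳ = 2304000.00 / 31600.00 = 72.91 mm

x̄ = 101.08 mm, ȳ = 72.91 mm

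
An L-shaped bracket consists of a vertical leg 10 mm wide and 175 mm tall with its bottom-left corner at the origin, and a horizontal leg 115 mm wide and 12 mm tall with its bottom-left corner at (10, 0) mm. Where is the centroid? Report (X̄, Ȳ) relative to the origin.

X̄ = 32.56 mm, Ȳ = 51.57 mm

vertical leg: A = 10 × 175 = 1750.00, centroid at (5.00, 87.50).
horizontal leg: A = 115 × 12 = 1380.00, centroid at (67.50, 6.00).
ΣA = 3130.00 mm², ΣAX̄ = 101900.00 mm³, ΣAȲ = 161405.00 mm³.
X̄ = 101900.00/3130.00 = 32.56 mm; Ȳ = 161405.00/3130.00 = 51.57 mm.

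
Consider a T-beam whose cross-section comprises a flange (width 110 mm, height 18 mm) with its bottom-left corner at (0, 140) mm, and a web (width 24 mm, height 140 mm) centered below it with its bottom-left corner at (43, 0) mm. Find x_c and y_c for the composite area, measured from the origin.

Part | A | x̄ᵢ | ȳᵢ | A·x̄ᵢ | A·ȳᵢ
web | 3360.00 | 55.00 | 70.00 | 184800.00 | 235200.00
flange | 1980.00 | 55.00 | 149.00 | 108900.00 | 295020.00
Σ | 5340.00 |  |  | 293700.00 | 530220.00
x_c = 293700.00 / 5340.00 = 55.00 mm
y_c = 530220.00 / 5340.00 = 99.29 mm

x_c = 55.00 mm, y_c = 99.29 mm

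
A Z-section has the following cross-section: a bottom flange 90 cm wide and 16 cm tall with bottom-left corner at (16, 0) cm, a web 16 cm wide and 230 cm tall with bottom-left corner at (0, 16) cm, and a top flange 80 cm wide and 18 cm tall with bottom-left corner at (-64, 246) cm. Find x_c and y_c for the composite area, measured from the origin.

x_c = 12.61 cm, y_c = 131.22 cm

bottom flange: A = 90 × 16 = 1440.00, centroid at (61.00, 8.00).
web: A = 16 × 230 = 3680.00, centroid at (8.00, 131.00).
top flange: A = 80 × 18 = 1440.00, centroid at (-24.00, 255.00).
ΣA = 6560.00 cm², ΣAx_c = 82720.00 cm³, ΣAy_c = 860800.00 cm³.
x_c = 82720.00/6560.00 = 12.61 cm; y_c = 860800.00/6560.00 = 131.22 cm.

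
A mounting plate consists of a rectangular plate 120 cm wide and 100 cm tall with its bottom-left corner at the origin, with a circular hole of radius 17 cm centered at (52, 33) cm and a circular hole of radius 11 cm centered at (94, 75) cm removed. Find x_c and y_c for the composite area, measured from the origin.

x_c = 59.47 cm, y_c = 50.55 cm

plate: A = 120 × 100 = 12000.00, centroid at (60.00, 50.00).
hole 1: A = −π·17² = -907.92, centroid at (52.00, 33.00).
hole 2: A = −π·11² = -380.13, centroid at (94.00, 75.00).
ΣA = 10711.95 cm², ΣAx_c = 637055.67 cm³, ΣAy_c = 541528.68 cm³.
x_c = 637055.67/10711.95 = 59.47 cm; y_c = 541528.68/10711.95 = 50.55 cm.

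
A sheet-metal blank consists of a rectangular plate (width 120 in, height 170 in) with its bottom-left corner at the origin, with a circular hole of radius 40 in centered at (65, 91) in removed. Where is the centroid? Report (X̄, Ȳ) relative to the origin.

plate: A = 120 × 170 = 20400.00, centroid at (60.00, 85.00).
hole: A = −π·40² = -5026.55, centroid at (65.00, 91.00).
ΣA = 15373.45 in²
ΣAX̄ = (20400.00)(60.00) + (-5026.55)(65.00) = 897274.36 in³
ΣAȲ = (20400.00)(85.00) + (-5026.55)(91.00) = 1276584.11 in³
X̄ = 897274.36 / 15373.45 = 58.37 in
Ȳ = 1276584.11 / 15373.45 = 83.04 in

X̄ = 58.37 in, Ȳ = 83.04 in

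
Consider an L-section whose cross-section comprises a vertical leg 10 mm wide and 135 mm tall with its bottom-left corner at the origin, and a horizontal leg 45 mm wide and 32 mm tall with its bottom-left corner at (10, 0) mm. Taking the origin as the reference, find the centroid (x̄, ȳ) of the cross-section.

vertical leg: A = 10 × 135 = 1350.00, centroid at (5.00, 67.50).
horizontal leg: A = 45 × 32 = 1440.00, centroid at (32.50, 16.00).
ΣA = 2790.00 mm², ΣAx̄ = 53550.00 mm³, ΣAȳ = 114165.00 mm³.
x̄ = 53550.00/2790.00 = 19.19 mm; ȳ = 114165.00/2790.00 = 40.92 mm.

x̄ = 19.19 mm, ȳ = 40.92 mm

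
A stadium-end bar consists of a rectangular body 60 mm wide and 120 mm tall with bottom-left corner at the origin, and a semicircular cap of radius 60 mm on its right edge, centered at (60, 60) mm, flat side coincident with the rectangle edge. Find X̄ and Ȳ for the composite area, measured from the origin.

rectangular body: A = 60 × 120 = 7200.00, centroid at (30.00, 60.00).
semicircular end: A = ½π·60² = 5654.87, centroid at (85.46, 60.00).
ΣA = 12854.87 mm²
ΣAX̄ = (7200.00)(30.00) + (5654.87)(85.46) = 699292.01 mm³
ΣAȲ = (7200.00)(60.00) + (5654.87)(60.00) = 771292.01 mm³
X̄ = 699292.01 / 12854.87 = 54.40 mm
Ȳ = 771292.01 / 12854.87 = 60.00 mm

X̄ = 54.40 mm, Ȳ = 60.00 mm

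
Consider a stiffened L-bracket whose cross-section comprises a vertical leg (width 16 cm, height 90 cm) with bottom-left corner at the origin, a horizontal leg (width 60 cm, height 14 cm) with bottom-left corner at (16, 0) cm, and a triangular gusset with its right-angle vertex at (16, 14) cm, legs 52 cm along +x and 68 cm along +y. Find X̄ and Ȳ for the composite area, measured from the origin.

X̄ = 26.95 cm, Ȳ = 33.47 cm

vertical leg: A = 16 × 90 = 1440.00, centroid at (8.00, 45.00).
horizontal leg: A = 60 × 14 = 840.00, centroid at (46.00, 7.00).
gusset: A = ½·52·68 = 1768.00, centroid at (33.33, 36.67).
ΣA = 4048.00 cm²
ΣAX̄ = (1440.00)(8.00) + (840.00)(46.00) + (1768.00)(33.33) = 109093.33 cm³
ΣAȲ = (1440.00)(45.00) + (840.00)(7.00) + (1768.00)(36.67) = 135506.67 cm³
X̄ = 109093.33 / 4048.00 = 26.95 cm
Ȳ = 135506.67 / 4048.00 = 33.47 cm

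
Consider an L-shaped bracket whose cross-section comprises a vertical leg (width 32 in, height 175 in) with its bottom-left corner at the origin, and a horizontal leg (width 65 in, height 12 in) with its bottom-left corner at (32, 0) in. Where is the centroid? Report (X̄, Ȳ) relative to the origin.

X̄ = 21.93 in, Ȳ = 77.54 in

vertical leg: A = 32 × 175 = 5600.00, centroid at (16.00, 87.50).
horizontal leg: A = 65 × 12 = 780.00, centroid at (64.50, 6.00).
ΣA = 6380.00 in²
ΣAX̄ = (5600.00)(16.00) + (780.00)(64.50) = 139910.00 in³
ΣAȲ = (5600.00)(87.50) + (780.00)(6.00) = 494680.00 in³
X̄ = 139910.00 / 6380.00 = 21.93 in
Ȳ = 494680.00 / 6380.00 = 77.54 in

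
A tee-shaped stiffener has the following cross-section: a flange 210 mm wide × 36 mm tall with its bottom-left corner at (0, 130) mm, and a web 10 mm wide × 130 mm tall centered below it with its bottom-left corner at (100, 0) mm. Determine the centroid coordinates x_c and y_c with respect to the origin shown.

web: A = 10 × 130 = 1300.00, centroid at (105.00, 65.00).
flange: A = 210 × 36 = 7560.00, centroid at (105.00, 148.00).
ΣA = 8860.00 mm²
ΣAx_c = (1300.00)(105.00) + (7560.00)(105.00) = 930300.00 mm³
ΣAy_c = (1300.00)(65.00) + (7560.00)(148.00) = 1203380.00 mm³
x_c = 930300.00 / 8860.00 = 105.00 mm
y_c = 1203380.00 / 8860.00 = 135.82 mm

x_c = 105.00 mm, y_c = 135.82 mm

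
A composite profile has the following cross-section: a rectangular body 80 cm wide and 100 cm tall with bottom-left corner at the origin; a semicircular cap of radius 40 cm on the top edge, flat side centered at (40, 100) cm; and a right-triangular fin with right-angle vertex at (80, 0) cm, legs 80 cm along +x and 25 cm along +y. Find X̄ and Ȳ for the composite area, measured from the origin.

X̄ = 45.79 cm, Ȳ = 61.00 cm

rectangular body: A = 80 × 100 = 8000.00, centroid at (40.00, 50.00).
semicircular top: A = ½π·40² = 2513.27, centroid at (40.00, 116.98).
triangular fin: A = ½·80·25 = 1000.00, centroid at (106.67, 8.33).
ΣA = 11513.27 cm²
ΣAX̄ = (8000.00)(40.00) + (2513.27)(40.00) + (1000.00)(106.67) = 527197.63 cm³
ΣAȲ = (8000.00)(50.00) + (2513.27)(116.98) + (1000.00)(8.33) = 702327.41 cm³
X̄ = 527197.63 / 11513.27 = 45.79 cm
Ȳ = 702327.41 / 11513.27 = 61.00 cm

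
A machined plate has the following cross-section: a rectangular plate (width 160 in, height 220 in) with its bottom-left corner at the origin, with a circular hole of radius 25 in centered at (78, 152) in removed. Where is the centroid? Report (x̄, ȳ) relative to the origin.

plate: A = 160 × 220 = 35200.00, centroid at (80.00, 110.00).
hole: A = −π·25² = -1963.50, centroid at (78.00, 152.00).
ΣA = 33236.50 in²
ΣAx̄ = (35200.00)(80.00) + (-1963.50)(78.00) = 2662847.36 in³
ΣAȳ = (35200.00)(110.00) + (-1963.50)(152.00) = 3573548.70 in³
x̄ = 2662847.36 / 33236.50 = 80.12 in
ȳ = 3573548.70 / 33236.50 = 107.52 in

x̄ = 80.12 in, ȳ = 107.52 in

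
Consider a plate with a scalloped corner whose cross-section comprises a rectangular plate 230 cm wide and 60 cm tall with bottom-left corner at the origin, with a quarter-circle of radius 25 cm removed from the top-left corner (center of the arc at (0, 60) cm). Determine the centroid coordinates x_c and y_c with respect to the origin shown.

plate: A = 230 × 60 = 13800.00, centroid at (115.00, 30.00).
removed quarter-circle: A = −¼π·25² = -490.87, centroid at (10.61, 49.39).
ΣA = 13309.13 cm²
ΣAx_c = (13800.00)(115.00) + (-490.87)(10.61) = 1581791.67 cm³
ΣAy_c = (13800.00)(30.00) + (-490.87)(49.39) = 389755.90 cm³
x_c = 1581791.67 / 13309.13 = 118.85 cm
y_c = 389755.90 / 13309.13 = 29.28 cm

x_c = 118.85 cm, y_c = 29.28 cm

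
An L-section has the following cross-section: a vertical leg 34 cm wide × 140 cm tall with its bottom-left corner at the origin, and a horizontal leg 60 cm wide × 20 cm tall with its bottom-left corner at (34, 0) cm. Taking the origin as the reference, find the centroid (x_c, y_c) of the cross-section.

x_c = 26.46 cm, y_c = 57.92 cm

vertical leg: A = 34 × 140 = 4760.00, centroid at (17.00, 70.00).
horizontal leg: A = 60 × 20 = 1200.00, centroid at (64.00, 10.00).
ΣA = 5960.00 cm²
ΣAx_c = (4760.00)(17.00) + (1200.00)(64.00) = 157720.00 cm³
ΣAy_c = (4760.00)(70.00) + (1200.00)(10.00) = 345200.00 cm³
x_c = 157720.00 / 5960.00 = 26.46 cm
y_c = 345200.00 / 5960.00 = 57.92 cm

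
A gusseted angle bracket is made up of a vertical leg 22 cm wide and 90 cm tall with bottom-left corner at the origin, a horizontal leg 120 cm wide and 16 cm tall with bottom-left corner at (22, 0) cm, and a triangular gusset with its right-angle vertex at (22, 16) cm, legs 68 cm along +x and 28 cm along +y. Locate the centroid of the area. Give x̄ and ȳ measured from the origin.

x̄ = 45.70 cm, ȳ = 26.50 cm

vertical leg: A = 22 × 90 = 1980.00, centroid at (11.00, 45.00).
horizontal leg: A = 120 × 16 = 1920.00, centroid at (82.00, 8.00).
gusset: A = ½·68·28 = 952.00, centroid at (44.67, 25.33).
ΣA = 4852.00 cm², ΣAx̄ = 221742.67 cm³, ΣAȳ = 128577.33 cm³.
x̄ = 221742.67/4852.00 = 45.70 cm; ȳ = 128577.33/4852.00 = 26.50 cm.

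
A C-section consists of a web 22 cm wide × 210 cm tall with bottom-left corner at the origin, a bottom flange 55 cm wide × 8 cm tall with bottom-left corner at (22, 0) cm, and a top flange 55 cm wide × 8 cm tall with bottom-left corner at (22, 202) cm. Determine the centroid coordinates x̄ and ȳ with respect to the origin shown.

x̄ = 17.16 cm, ȳ = 105.00 cm

Part | A | x̄ᵢ | ȳᵢ | A·x̄ᵢ | A·ȳᵢ
web | 4620.00 | 11.00 | 105.00 | 50820.00 | 485100.00
bottom flange | 440.00 | 49.50 | 4.00 | 21780.00 | 1760.00
top flange | 440.00 | 49.50 | 206.00 | 21780.00 | 90640.00
Σ | 5500.00 |  |  | 94380.00 | 577500.00
x̄ = 94380.00 / 5500.00 = 17.16 cm
ȳ = 577500.00 / 5500.00 = 105.00 cm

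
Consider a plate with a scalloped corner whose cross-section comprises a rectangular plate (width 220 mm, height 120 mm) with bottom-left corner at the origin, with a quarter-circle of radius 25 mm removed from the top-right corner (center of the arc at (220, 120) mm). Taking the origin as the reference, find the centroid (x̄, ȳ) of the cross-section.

x̄ = 108.12 mm, ȳ = 59.06 mm

plate: A = 220 × 120 = 26400.00, centroid at (110.00, 60.00).
removed quarter-circle: A = −¼π·25² = -490.87, centroid at (209.39, 109.39).
ΣA = 25909.13 mm²
ΣAx̄ = (26400.00)(110.00) + (-490.87)(209.39) = 2801216.09 mm³
ΣAȳ = (26400.00)(60.00) + (-490.87)(109.39) = 1530303.47 mm³
x̄ = 2801216.09 / 25909.13 = 108.12 mm
ȳ = 1530303.47 / 25909.13 = 59.06 mm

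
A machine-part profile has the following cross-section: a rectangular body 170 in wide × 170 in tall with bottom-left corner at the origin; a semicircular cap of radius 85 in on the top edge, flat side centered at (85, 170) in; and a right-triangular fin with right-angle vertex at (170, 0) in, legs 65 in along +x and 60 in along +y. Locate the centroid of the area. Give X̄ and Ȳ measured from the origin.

Part | A | x̄ᵢ | ȳᵢ | A·x̄ᵢ | A·ȳᵢ
rectangular body | 28900.00 | 85.00 | 85.00 | 2456500.00 | 2456500.00
semicircular top | 11349.00 | 85.00 | 206.08 | 964665.29 | 2338747.26
triangular fin | 1950.00 | 191.67 | 20.00 | 373750.00 | 39000.00
Σ | 42199.00 |  |  | 3794915.29 | 4834247.26
X̄ = 3794915.29 / 42199.00 = 89.93 in
Ȳ = 4834247.26 / 42199.00 = 114.56 in

X̄ = 89.93 in, Ȳ = 114.56 in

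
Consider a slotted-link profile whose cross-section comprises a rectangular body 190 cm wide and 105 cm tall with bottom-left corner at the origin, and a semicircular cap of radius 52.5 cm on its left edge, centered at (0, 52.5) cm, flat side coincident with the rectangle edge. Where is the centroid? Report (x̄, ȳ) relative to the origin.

x̄ = 74.09 cm, ȳ = 52.50 cm

rectangular body: A = 190 × 105 = 19950.00, centroid at (95.00, 52.50).
semicircular end: A = ½π·52.5² = 4329.51, centroid at (-22.28, 52.50).
ΣA = 24279.51 cm², ΣAx̄ = 1798781.25 cm³, ΣAȳ = 1274674.14 cm³.
x̄ = 1798781.25/24279.51 = 74.09 cm; ȳ = 1274674.14/24279.51 = 52.50 cm.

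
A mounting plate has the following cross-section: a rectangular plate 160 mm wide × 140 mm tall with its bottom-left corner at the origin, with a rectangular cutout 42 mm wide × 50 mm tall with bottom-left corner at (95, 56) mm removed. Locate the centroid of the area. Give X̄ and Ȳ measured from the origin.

plate: A = 160 × 140 = 22400.00, centroid at (80.00, 70.00).
hole: A = −(42 × 50) = -2100.00, centroid at (116.00, 81.00).
ΣA = 20300.00 mm²
ΣAX̄ = (22400.00)(80.00) + (-2100.00)(116.00) = 1548400.00 mm³
ΣAȲ = (22400.00)(70.00) + (-2100.00)(81.00) = 1397900.00 mm³
X̄ = 1548400.00 / 20300.00 = 76.28 mm
Ȳ = 1397900.00 / 20300.00 = 68.86 mm

X̄ = 76.28 mm, Ȳ = 68.86 mm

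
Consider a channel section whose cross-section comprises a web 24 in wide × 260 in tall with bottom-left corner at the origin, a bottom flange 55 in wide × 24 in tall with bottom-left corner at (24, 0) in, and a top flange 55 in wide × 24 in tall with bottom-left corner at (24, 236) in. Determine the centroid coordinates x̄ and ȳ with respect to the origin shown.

x̄ = 23.74 in, ȳ = 130.00 in

Part | A | x̄ᵢ | ȳᵢ | A·x̄ᵢ | A·ȳᵢ
web | 6240.00 | 12.00 | 130.00 | 74880.00 | 811200.00
bottom flange | 1320.00 | 51.50 | 12.00 | 67980.00 | 15840.00
top flange | 1320.00 | 51.50 | 248.00 | 67980.00 | 327360.00
Σ | 8880.00 |  |  | 210840.00 | 1154400.00
x̄ = 210840.00 / 8880.00 = 23.74 in
ȳ = 1154400.00 / 8880.00 = 130.00 in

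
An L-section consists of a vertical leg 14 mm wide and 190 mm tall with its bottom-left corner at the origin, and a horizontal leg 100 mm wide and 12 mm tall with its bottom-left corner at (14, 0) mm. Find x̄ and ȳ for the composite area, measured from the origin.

x̄ = 24.72 mm, ȳ = 67.33 mm

Part | A | x̄ᵢ | ȳᵢ | A·x̄ᵢ | A·ȳᵢ
vertical leg | 2660.00 | 7.00 | 95.00 | 18620.00 | 252700.00
horizontal leg | 1200.00 | 64.00 | 6.00 | 76800.00 | 7200.00
Σ | 3860.00 |  |  | 95420.00 | 259900.00
x̄ = 95420.00 / 3860.00 = 24.72 mm
ȳ = 259900.00 / 3860.00 = 67.33 mm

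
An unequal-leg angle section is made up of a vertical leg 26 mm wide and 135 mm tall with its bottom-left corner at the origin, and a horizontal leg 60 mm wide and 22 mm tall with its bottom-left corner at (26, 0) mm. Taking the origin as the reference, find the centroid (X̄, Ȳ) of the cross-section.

X̄ = 24.75 mm, Ȳ = 52.06 mm

Part | A | x̄ᵢ | ȳᵢ | A·x̄ᵢ | A·ȳᵢ
vertical leg | 3510.00 | 13.00 | 67.50 | 45630.00 | 236925.00
horizontal leg | 1320.00 | 56.00 | 11.00 | 73920.00 | 14520.00
Σ | 4830.00 |  |  | 119550.00 | 251445.00
X̄ = 119550.00 / 4830.00 = 24.75 mm
Ȳ = 251445.00 / 4830.00 = 52.06 mm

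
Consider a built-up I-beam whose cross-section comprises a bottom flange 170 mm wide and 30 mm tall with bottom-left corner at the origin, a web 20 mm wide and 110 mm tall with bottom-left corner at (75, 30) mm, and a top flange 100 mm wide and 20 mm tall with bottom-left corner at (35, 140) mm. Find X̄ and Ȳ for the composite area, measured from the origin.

bottom flange: A = 170 × 30 = 5100.00, centroid at (85.00, 15.00).
web: A = 20 × 110 = 2200.00, centroid at (85.00, 85.00).
top flange: A = 100 × 20 = 2000.00, centroid at (85.00, 150.00).
ΣA = 9300.00 mm²
ΣAX̄ = (5100.00)(85.00) + (2200.00)(85.00) + (2000.00)(85.00) = 790500.00 mm³
ΣAȲ = (5100.00)(15.00) + (2200.00)(85.00) + (2000.00)(150.00) = 563500.00 mm³
X̄ = 790500.00 / 9300.00 = 85.00 mm
Ȳ = 563500.00 / 9300.00 = 60.59 mm

X̄ = 85.00 mm, Ȳ = 60.59 mm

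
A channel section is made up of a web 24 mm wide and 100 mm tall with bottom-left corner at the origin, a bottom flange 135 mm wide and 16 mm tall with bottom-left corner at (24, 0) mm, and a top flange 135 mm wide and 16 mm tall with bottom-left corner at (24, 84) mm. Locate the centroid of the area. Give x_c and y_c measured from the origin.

web: A = 24 × 100 = 2400.00, centroid at (12.00, 50.00).
bottom flange: A = 135 × 16 = 2160.00, centroid at (91.50, 8.00).
top flange: A = 135 × 16 = 2160.00, centroid at (91.50, 92.00).
ΣA = 6720.00 mm²
ΣAx_c = (2400.00)(12.00) + (2160.00)(91.50) + (2160.00)(91.50) = 424080.00 mm³
ΣAy_c = (2400.00)(50.00) + (2160.00)(8.00) + (2160.00)(92.00) = 336000.00 mm³
x_c = 424080.00 / 6720.00 = 63.11 mm
y_c = 336000.00 / 6720.00 = 50.00 mm

x_c = 63.11 mm, y_c = 50.00 mm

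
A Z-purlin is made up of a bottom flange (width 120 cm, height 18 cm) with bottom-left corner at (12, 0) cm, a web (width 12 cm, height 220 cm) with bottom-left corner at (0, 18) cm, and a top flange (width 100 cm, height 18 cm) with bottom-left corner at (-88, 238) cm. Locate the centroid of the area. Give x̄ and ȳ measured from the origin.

bottom flange: A = 120 × 18 = 2160.00, centroid at (72.00, 9.00).
web: A = 12 × 220 = 2640.00, centroid at (6.00, 128.00).
top flange: A = 100 × 18 = 1800.00, centroid at (-38.00, 247.00).
ΣA = 6600.00 cm², ΣAx̄ = 102960.00 cm³, ΣAȳ = 801960.00 cm³.
x̄ = 102960.00/6600.00 = 15.60 cm; ȳ = 801960.00/6600.00 = 121.51 cm.

x̄ = 15.60 cm, ȳ = 121.51 cm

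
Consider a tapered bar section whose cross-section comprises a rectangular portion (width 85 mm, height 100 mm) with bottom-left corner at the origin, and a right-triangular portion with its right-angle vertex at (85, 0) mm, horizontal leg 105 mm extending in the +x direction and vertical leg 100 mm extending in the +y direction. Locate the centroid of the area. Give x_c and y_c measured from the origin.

x_c = 72.09 mm, y_c = 43.64 mm

rectangular portion: A = 85 × 100 = 8500.00, centroid at (42.50, 50.00).
triangular portion: A = ½·105·100 = 5250.00, centroid at (120.00, 33.33).
ΣA = 13750.00 mm², ΣAx_c = 991250.00 mm³, ΣAy_c = 600000.00 mm³.
x_c = 991250.00/13750.00 = 72.09 mm; y_c = 600000.00/13750.00 = 43.64 mm.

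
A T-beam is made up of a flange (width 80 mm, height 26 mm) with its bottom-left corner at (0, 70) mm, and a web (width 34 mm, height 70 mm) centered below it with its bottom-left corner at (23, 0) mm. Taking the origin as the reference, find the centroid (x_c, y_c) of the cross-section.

web: A = 34 × 70 = 2380.00, centroid at (40.00, 35.00).
flange: A = 80 × 26 = 2080.00, centroid at (40.00, 83.00).
ΣA = 4460.00 mm²
ΣAx_c = (2380.00)(40.00) + (2080.00)(40.00) = 178400.00 mm³
ΣAy_c = (2380.00)(35.00) + (2080.00)(83.00) = 255940.00 mm³
x_c = 178400.00 / 4460.00 = 40.00 mm
y_c = 255940.00 / 4460.00 = 57.39 mm

x_c = 40.00 mm, y_c = 57.39 mm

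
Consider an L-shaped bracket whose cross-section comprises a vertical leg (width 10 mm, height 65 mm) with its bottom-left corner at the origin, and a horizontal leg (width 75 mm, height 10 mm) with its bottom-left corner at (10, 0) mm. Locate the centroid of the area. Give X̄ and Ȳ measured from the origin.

vertical leg: A = 10 × 65 = 650.00, centroid at (5.00, 32.50).
horizontal leg: A = 75 × 10 = 750.00, centroid at (47.50, 5.00).
ΣA = 1400.00 mm²
ΣAX̄ = (650.00)(5.00) + (750.00)(47.50) = 38875.00 mm³
ΣAȲ = (650.00)(32.50) + (750.00)(5.00) = 24875.00 mm³
X̄ = 38875.00 / 1400.00 = 27.77 mm
Ȳ = 24875.00 / 1400.00 = 17.77 mm

X̄ = 27.77 mm, Ȳ = 17.77 mm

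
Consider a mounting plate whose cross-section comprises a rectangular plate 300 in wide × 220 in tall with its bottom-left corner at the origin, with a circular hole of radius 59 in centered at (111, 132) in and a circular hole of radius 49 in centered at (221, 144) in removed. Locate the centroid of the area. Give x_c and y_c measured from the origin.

x_c = 147.71 in, y_c = 99.54 in

plate: A = 300 × 220 = 66000.00, centroid at (150.00, 110.00).
hole 1: A = −π·59² = -10935.88, centroid at (111.00, 132.00).
hole 2: A = −π·49² = -7542.96, centroid at (221.00, 144.00).
ΣA = 47521.15 in²
ΣAx_c = (66000.00)(150.00) + (-10935.88)(111.00) + (-7542.96)(221.00) = 7019121.84 in³
ΣAy_c = (66000.00)(110.00) + (-10935.88)(132.00) + (-7542.96)(144.00) = 4730276.50 in³
x_c = 7019121.84 / 47521.15 = 147.71 in
y_c = 4730276.50 / 47521.15 = 99.54 in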